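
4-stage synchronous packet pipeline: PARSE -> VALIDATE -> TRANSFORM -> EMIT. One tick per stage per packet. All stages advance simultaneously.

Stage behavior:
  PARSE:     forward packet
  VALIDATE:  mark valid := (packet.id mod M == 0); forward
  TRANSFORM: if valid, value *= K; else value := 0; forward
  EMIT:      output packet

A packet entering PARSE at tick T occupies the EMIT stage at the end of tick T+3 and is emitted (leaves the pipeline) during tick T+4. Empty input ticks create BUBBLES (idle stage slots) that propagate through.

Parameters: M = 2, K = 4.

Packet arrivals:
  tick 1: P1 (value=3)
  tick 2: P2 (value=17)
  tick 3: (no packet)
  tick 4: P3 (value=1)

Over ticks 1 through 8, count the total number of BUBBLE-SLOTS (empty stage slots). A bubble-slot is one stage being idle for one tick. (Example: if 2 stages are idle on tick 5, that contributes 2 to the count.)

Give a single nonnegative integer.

Answer: 20

Derivation:
Tick 1: [PARSE:P1(v=3,ok=F), VALIDATE:-, TRANSFORM:-, EMIT:-] out:-; bubbles=3
Tick 2: [PARSE:P2(v=17,ok=F), VALIDATE:P1(v=3,ok=F), TRANSFORM:-, EMIT:-] out:-; bubbles=2
Tick 3: [PARSE:-, VALIDATE:P2(v=17,ok=T), TRANSFORM:P1(v=0,ok=F), EMIT:-] out:-; bubbles=2
Tick 4: [PARSE:P3(v=1,ok=F), VALIDATE:-, TRANSFORM:P2(v=68,ok=T), EMIT:P1(v=0,ok=F)] out:-; bubbles=1
Tick 5: [PARSE:-, VALIDATE:P3(v=1,ok=F), TRANSFORM:-, EMIT:P2(v=68,ok=T)] out:P1(v=0); bubbles=2
Tick 6: [PARSE:-, VALIDATE:-, TRANSFORM:P3(v=0,ok=F), EMIT:-] out:P2(v=68); bubbles=3
Tick 7: [PARSE:-, VALIDATE:-, TRANSFORM:-, EMIT:P3(v=0,ok=F)] out:-; bubbles=3
Tick 8: [PARSE:-, VALIDATE:-, TRANSFORM:-, EMIT:-] out:P3(v=0); bubbles=4
Total bubble-slots: 20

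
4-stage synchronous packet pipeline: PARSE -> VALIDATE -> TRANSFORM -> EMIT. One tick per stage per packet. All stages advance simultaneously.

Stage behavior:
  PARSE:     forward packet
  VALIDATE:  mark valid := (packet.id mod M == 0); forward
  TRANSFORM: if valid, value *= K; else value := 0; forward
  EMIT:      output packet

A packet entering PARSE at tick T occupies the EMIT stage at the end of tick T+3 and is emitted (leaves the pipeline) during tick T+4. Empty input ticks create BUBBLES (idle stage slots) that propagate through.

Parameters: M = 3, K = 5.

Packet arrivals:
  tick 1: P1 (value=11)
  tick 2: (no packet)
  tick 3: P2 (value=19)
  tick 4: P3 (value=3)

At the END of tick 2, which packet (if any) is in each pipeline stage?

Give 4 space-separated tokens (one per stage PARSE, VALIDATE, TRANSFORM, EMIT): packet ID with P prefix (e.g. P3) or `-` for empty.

Tick 1: [PARSE:P1(v=11,ok=F), VALIDATE:-, TRANSFORM:-, EMIT:-] out:-; in:P1
Tick 2: [PARSE:-, VALIDATE:P1(v=11,ok=F), TRANSFORM:-, EMIT:-] out:-; in:-
At end of tick 2: ['-', 'P1', '-', '-']

Answer: - P1 - -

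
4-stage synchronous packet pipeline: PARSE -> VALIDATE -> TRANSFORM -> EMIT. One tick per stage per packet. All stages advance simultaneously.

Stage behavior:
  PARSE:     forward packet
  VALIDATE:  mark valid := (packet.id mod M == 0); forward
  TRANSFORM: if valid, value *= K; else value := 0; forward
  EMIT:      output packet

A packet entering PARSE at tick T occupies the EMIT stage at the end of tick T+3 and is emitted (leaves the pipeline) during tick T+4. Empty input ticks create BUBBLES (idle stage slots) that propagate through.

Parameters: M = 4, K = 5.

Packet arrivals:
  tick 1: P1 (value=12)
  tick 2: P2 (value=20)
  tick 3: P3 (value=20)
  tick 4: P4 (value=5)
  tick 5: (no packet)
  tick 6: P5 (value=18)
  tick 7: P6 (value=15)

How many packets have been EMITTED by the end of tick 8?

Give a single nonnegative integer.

Answer: 4

Derivation:
Tick 1: [PARSE:P1(v=12,ok=F), VALIDATE:-, TRANSFORM:-, EMIT:-] out:-; in:P1
Tick 2: [PARSE:P2(v=20,ok=F), VALIDATE:P1(v=12,ok=F), TRANSFORM:-, EMIT:-] out:-; in:P2
Tick 3: [PARSE:P3(v=20,ok=F), VALIDATE:P2(v=20,ok=F), TRANSFORM:P1(v=0,ok=F), EMIT:-] out:-; in:P3
Tick 4: [PARSE:P4(v=5,ok=F), VALIDATE:P3(v=20,ok=F), TRANSFORM:P2(v=0,ok=F), EMIT:P1(v=0,ok=F)] out:-; in:P4
Tick 5: [PARSE:-, VALIDATE:P4(v=5,ok=T), TRANSFORM:P3(v=0,ok=F), EMIT:P2(v=0,ok=F)] out:P1(v=0); in:-
Tick 6: [PARSE:P5(v=18,ok=F), VALIDATE:-, TRANSFORM:P4(v=25,ok=T), EMIT:P3(v=0,ok=F)] out:P2(v=0); in:P5
Tick 7: [PARSE:P6(v=15,ok=F), VALIDATE:P5(v=18,ok=F), TRANSFORM:-, EMIT:P4(v=25,ok=T)] out:P3(v=0); in:P6
Tick 8: [PARSE:-, VALIDATE:P6(v=15,ok=F), TRANSFORM:P5(v=0,ok=F), EMIT:-] out:P4(v=25); in:-
Emitted by tick 8: ['P1', 'P2', 'P3', 'P4']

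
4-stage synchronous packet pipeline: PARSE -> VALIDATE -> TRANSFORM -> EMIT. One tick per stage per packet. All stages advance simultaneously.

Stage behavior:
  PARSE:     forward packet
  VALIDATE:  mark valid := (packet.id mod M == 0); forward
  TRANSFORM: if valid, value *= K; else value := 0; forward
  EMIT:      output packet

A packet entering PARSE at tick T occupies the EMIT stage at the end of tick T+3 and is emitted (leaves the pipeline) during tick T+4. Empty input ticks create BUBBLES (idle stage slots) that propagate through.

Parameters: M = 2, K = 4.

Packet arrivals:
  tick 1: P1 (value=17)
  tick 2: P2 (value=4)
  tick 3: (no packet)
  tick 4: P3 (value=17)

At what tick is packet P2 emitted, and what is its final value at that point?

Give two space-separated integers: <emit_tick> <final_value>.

Answer: 6 16

Derivation:
Tick 1: [PARSE:P1(v=17,ok=F), VALIDATE:-, TRANSFORM:-, EMIT:-] out:-; in:P1
Tick 2: [PARSE:P2(v=4,ok=F), VALIDATE:P1(v=17,ok=F), TRANSFORM:-, EMIT:-] out:-; in:P2
Tick 3: [PARSE:-, VALIDATE:P2(v=4,ok=T), TRANSFORM:P1(v=0,ok=F), EMIT:-] out:-; in:-
Tick 4: [PARSE:P3(v=17,ok=F), VALIDATE:-, TRANSFORM:P2(v=16,ok=T), EMIT:P1(v=0,ok=F)] out:-; in:P3
Tick 5: [PARSE:-, VALIDATE:P3(v=17,ok=F), TRANSFORM:-, EMIT:P2(v=16,ok=T)] out:P1(v=0); in:-
Tick 6: [PARSE:-, VALIDATE:-, TRANSFORM:P3(v=0,ok=F), EMIT:-] out:P2(v=16); in:-
Tick 7: [PARSE:-, VALIDATE:-, TRANSFORM:-, EMIT:P3(v=0,ok=F)] out:-; in:-
Tick 8: [PARSE:-, VALIDATE:-, TRANSFORM:-, EMIT:-] out:P3(v=0); in:-
P2: arrives tick 2, valid=True (id=2, id%2=0), emit tick 6, final value 16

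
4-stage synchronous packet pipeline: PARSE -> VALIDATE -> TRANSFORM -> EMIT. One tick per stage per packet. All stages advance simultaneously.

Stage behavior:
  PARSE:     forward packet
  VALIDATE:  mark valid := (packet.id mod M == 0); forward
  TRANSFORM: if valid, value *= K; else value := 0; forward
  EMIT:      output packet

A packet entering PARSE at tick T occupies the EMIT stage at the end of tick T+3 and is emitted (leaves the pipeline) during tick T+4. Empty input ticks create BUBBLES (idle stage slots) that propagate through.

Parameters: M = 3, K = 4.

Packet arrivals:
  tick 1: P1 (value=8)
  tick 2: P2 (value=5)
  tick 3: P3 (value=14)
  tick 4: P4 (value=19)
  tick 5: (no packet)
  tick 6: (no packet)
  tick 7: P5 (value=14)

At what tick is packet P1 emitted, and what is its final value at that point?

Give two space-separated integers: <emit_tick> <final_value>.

Tick 1: [PARSE:P1(v=8,ok=F), VALIDATE:-, TRANSFORM:-, EMIT:-] out:-; in:P1
Tick 2: [PARSE:P2(v=5,ok=F), VALIDATE:P1(v=8,ok=F), TRANSFORM:-, EMIT:-] out:-; in:P2
Tick 3: [PARSE:P3(v=14,ok=F), VALIDATE:P2(v=5,ok=F), TRANSFORM:P1(v=0,ok=F), EMIT:-] out:-; in:P3
Tick 4: [PARSE:P4(v=19,ok=F), VALIDATE:P3(v=14,ok=T), TRANSFORM:P2(v=0,ok=F), EMIT:P1(v=0,ok=F)] out:-; in:P4
Tick 5: [PARSE:-, VALIDATE:P4(v=19,ok=F), TRANSFORM:P3(v=56,ok=T), EMIT:P2(v=0,ok=F)] out:P1(v=0); in:-
Tick 6: [PARSE:-, VALIDATE:-, TRANSFORM:P4(v=0,ok=F), EMIT:P3(v=56,ok=T)] out:P2(v=0); in:-
Tick 7: [PARSE:P5(v=14,ok=F), VALIDATE:-, TRANSFORM:-, EMIT:P4(v=0,ok=F)] out:P3(v=56); in:P5
Tick 8: [PARSE:-, VALIDATE:P5(v=14,ok=F), TRANSFORM:-, EMIT:-] out:P4(v=0); in:-
Tick 9: [PARSE:-, VALIDATE:-, TRANSFORM:P5(v=0,ok=F), EMIT:-] out:-; in:-
Tick 10: [PARSE:-, VALIDATE:-, TRANSFORM:-, EMIT:P5(v=0,ok=F)] out:-; in:-
Tick 11: [PARSE:-, VALIDATE:-, TRANSFORM:-, EMIT:-] out:P5(v=0); in:-
P1: arrives tick 1, valid=False (id=1, id%3=1), emit tick 5, final value 0

Answer: 5 0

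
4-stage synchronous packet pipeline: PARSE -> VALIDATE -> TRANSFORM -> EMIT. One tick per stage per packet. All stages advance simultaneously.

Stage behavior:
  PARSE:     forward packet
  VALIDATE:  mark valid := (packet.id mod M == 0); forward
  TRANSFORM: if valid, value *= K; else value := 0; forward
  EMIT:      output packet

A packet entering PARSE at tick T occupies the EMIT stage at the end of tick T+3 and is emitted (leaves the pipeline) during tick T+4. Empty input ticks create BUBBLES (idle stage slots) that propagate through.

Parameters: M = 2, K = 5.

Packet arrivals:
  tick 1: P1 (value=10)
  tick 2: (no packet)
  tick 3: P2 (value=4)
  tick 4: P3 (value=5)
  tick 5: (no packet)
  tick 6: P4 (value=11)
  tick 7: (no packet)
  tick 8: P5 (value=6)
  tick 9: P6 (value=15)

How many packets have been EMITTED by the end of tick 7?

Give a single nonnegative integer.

Tick 1: [PARSE:P1(v=10,ok=F), VALIDATE:-, TRANSFORM:-, EMIT:-] out:-; in:P1
Tick 2: [PARSE:-, VALIDATE:P1(v=10,ok=F), TRANSFORM:-, EMIT:-] out:-; in:-
Tick 3: [PARSE:P2(v=4,ok=F), VALIDATE:-, TRANSFORM:P1(v=0,ok=F), EMIT:-] out:-; in:P2
Tick 4: [PARSE:P3(v=5,ok=F), VALIDATE:P2(v=4,ok=T), TRANSFORM:-, EMIT:P1(v=0,ok=F)] out:-; in:P3
Tick 5: [PARSE:-, VALIDATE:P3(v=5,ok=F), TRANSFORM:P2(v=20,ok=T), EMIT:-] out:P1(v=0); in:-
Tick 6: [PARSE:P4(v=11,ok=F), VALIDATE:-, TRANSFORM:P3(v=0,ok=F), EMIT:P2(v=20,ok=T)] out:-; in:P4
Tick 7: [PARSE:-, VALIDATE:P4(v=11,ok=T), TRANSFORM:-, EMIT:P3(v=0,ok=F)] out:P2(v=20); in:-
Emitted by tick 7: ['P1', 'P2']

Answer: 2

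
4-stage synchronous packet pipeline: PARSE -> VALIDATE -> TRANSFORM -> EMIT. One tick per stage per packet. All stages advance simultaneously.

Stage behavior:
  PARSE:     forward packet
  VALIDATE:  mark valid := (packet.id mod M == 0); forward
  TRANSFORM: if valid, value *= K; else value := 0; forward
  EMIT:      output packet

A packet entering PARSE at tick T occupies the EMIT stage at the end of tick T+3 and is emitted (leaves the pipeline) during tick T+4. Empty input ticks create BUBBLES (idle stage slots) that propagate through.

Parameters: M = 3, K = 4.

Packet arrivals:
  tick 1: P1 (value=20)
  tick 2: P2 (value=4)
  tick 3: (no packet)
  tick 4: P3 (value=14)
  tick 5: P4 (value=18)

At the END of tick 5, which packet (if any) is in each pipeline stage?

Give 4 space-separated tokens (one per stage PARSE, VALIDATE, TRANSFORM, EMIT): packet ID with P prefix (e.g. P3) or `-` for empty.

Tick 1: [PARSE:P1(v=20,ok=F), VALIDATE:-, TRANSFORM:-, EMIT:-] out:-; in:P1
Tick 2: [PARSE:P2(v=4,ok=F), VALIDATE:P1(v=20,ok=F), TRANSFORM:-, EMIT:-] out:-; in:P2
Tick 3: [PARSE:-, VALIDATE:P2(v=4,ok=F), TRANSFORM:P1(v=0,ok=F), EMIT:-] out:-; in:-
Tick 4: [PARSE:P3(v=14,ok=F), VALIDATE:-, TRANSFORM:P2(v=0,ok=F), EMIT:P1(v=0,ok=F)] out:-; in:P3
Tick 5: [PARSE:P4(v=18,ok=F), VALIDATE:P3(v=14,ok=T), TRANSFORM:-, EMIT:P2(v=0,ok=F)] out:P1(v=0); in:P4
At end of tick 5: ['P4', 'P3', '-', 'P2']

Answer: P4 P3 - P2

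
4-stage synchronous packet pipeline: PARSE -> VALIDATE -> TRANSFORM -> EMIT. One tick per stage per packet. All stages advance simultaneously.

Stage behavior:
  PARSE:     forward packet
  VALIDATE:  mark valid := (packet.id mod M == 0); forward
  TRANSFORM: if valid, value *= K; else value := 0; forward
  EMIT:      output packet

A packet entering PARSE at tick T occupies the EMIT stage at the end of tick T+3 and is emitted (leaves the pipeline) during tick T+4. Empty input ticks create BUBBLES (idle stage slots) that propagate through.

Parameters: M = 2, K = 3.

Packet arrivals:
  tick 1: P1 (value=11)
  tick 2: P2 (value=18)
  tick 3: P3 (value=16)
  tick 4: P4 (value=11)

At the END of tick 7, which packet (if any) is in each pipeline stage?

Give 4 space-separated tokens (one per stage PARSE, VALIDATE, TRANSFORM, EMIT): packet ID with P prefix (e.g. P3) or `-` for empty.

Answer: - - - P4

Derivation:
Tick 1: [PARSE:P1(v=11,ok=F), VALIDATE:-, TRANSFORM:-, EMIT:-] out:-; in:P1
Tick 2: [PARSE:P2(v=18,ok=F), VALIDATE:P1(v=11,ok=F), TRANSFORM:-, EMIT:-] out:-; in:P2
Tick 3: [PARSE:P3(v=16,ok=F), VALIDATE:P2(v=18,ok=T), TRANSFORM:P1(v=0,ok=F), EMIT:-] out:-; in:P3
Tick 4: [PARSE:P4(v=11,ok=F), VALIDATE:P3(v=16,ok=F), TRANSFORM:P2(v=54,ok=T), EMIT:P1(v=0,ok=F)] out:-; in:P4
Tick 5: [PARSE:-, VALIDATE:P4(v=11,ok=T), TRANSFORM:P3(v=0,ok=F), EMIT:P2(v=54,ok=T)] out:P1(v=0); in:-
Tick 6: [PARSE:-, VALIDATE:-, TRANSFORM:P4(v=33,ok=T), EMIT:P3(v=0,ok=F)] out:P2(v=54); in:-
Tick 7: [PARSE:-, VALIDATE:-, TRANSFORM:-, EMIT:P4(v=33,ok=T)] out:P3(v=0); in:-
At end of tick 7: ['-', '-', '-', 'P4']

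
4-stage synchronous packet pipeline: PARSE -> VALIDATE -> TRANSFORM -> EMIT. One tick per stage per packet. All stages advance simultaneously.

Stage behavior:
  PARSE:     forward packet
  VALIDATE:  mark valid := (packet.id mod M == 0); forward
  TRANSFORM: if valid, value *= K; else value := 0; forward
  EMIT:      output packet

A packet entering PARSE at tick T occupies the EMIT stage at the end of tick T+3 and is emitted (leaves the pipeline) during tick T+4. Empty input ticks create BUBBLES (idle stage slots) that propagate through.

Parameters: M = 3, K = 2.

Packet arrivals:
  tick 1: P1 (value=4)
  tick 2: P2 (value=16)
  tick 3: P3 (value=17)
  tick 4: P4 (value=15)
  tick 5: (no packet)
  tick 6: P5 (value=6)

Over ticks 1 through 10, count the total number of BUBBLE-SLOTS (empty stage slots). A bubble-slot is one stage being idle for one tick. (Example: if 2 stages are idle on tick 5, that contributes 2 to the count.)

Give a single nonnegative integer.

Tick 1: [PARSE:P1(v=4,ok=F), VALIDATE:-, TRANSFORM:-, EMIT:-] out:-; bubbles=3
Tick 2: [PARSE:P2(v=16,ok=F), VALIDATE:P1(v=4,ok=F), TRANSFORM:-, EMIT:-] out:-; bubbles=2
Tick 3: [PARSE:P3(v=17,ok=F), VALIDATE:P2(v=16,ok=F), TRANSFORM:P1(v=0,ok=F), EMIT:-] out:-; bubbles=1
Tick 4: [PARSE:P4(v=15,ok=F), VALIDATE:P3(v=17,ok=T), TRANSFORM:P2(v=0,ok=F), EMIT:P1(v=0,ok=F)] out:-; bubbles=0
Tick 5: [PARSE:-, VALIDATE:P4(v=15,ok=F), TRANSFORM:P3(v=34,ok=T), EMIT:P2(v=0,ok=F)] out:P1(v=0); bubbles=1
Tick 6: [PARSE:P5(v=6,ok=F), VALIDATE:-, TRANSFORM:P4(v=0,ok=F), EMIT:P3(v=34,ok=T)] out:P2(v=0); bubbles=1
Tick 7: [PARSE:-, VALIDATE:P5(v=6,ok=F), TRANSFORM:-, EMIT:P4(v=0,ok=F)] out:P3(v=34); bubbles=2
Tick 8: [PARSE:-, VALIDATE:-, TRANSFORM:P5(v=0,ok=F), EMIT:-] out:P4(v=0); bubbles=3
Tick 9: [PARSE:-, VALIDATE:-, TRANSFORM:-, EMIT:P5(v=0,ok=F)] out:-; bubbles=3
Tick 10: [PARSE:-, VALIDATE:-, TRANSFORM:-, EMIT:-] out:P5(v=0); bubbles=4
Total bubble-slots: 20

Answer: 20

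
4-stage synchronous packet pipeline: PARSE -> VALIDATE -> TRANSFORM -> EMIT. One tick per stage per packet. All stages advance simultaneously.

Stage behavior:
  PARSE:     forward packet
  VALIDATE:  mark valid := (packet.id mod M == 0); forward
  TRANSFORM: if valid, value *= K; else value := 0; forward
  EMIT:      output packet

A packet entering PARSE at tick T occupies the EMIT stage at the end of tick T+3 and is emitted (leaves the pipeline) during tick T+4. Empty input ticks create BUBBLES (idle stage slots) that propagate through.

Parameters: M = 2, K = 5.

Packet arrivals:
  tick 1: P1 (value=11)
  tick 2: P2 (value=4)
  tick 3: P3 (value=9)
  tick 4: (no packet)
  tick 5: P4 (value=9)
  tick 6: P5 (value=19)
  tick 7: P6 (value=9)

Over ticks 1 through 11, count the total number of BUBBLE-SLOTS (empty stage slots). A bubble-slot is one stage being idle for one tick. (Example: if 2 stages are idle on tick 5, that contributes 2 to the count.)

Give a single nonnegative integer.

Tick 1: [PARSE:P1(v=11,ok=F), VALIDATE:-, TRANSFORM:-, EMIT:-] out:-; bubbles=3
Tick 2: [PARSE:P2(v=4,ok=F), VALIDATE:P1(v=11,ok=F), TRANSFORM:-, EMIT:-] out:-; bubbles=2
Tick 3: [PARSE:P3(v=9,ok=F), VALIDATE:P2(v=4,ok=T), TRANSFORM:P1(v=0,ok=F), EMIT:-] out:-; bubbles=1
Tick 4: [PARSE:-, VALIDATE:P3(v=9,ok=F), TRANSFORM:P2(v=20,ok=T), EMIT:P1(v=0,ok=F)] out:-; bubbles=1
Tick 5: [PARSE:P4(v=9,ok=F), VALIDATE:-, TRANSFORM:P3(v=0,ok=F), EMIT:P2(v=20,ok=T)] out:P1(v=0); bubbles=1
Tick 6: [PARSE:P5(v=19,ok=F), VALIDATE:P4(v=9,ok=T), TRANSFORM:-, EMIT:P3(v=0,ok=F)] out:P2(v=20); bubbles=1
Tick 7: [PARSE:P6(v=9,ok=F), VALIDATE:P5(v=19,ok=F), TRANSFORM:P4(v=45,ok=T), EMIT:-] out:P3(v=0); bubbles=1
Tick 8: [PARSE:-, VALIDATE:P6(v=9,ok=T), TRANSFORM:P5(v=0,ok=F), EMIT:P4(v=45,ok=T)] out:-; bubbles=1
Tick 9: [PARSE:-, VALIDATE:-, TRANSFORM:P6(v=45,ok=T), EMIT:P5(v=0,ok=F)] out:P4(v=45); bubbles=2
Tick 10: [PARSE:-, VALIDATE:-, TRANSFORM:-, EMIT:P6(v=45,ok=T)] out:P5(v=0); bubbles=3
Tick 11: [PARSE:-, VALIDATE:-, TRANSFORM:-, EMIT:-] out:P6(v=45); bubbles=4
Total bubble-slots: 20

Answer: 20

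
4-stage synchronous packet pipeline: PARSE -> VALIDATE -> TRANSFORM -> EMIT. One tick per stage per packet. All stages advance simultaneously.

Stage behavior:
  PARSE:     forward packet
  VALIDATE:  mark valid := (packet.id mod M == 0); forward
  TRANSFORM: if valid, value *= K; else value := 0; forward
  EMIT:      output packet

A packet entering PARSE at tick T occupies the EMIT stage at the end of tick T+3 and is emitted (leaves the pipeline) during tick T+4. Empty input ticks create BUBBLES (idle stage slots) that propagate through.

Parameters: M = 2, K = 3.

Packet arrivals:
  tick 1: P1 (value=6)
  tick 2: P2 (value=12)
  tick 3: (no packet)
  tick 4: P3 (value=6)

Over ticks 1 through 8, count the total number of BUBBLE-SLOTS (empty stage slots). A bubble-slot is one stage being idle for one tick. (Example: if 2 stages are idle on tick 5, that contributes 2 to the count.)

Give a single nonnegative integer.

Tick 1: [PARSE:P1(v=6,ok=F), VALIDATE:-, TRANSFORM:-, EMIT:-] out:-; bubbles=3
Tick 2: [PARSE:P2(v=12,ok=F), VALIDATE:P1(v=6,ok=F), TRANSFORM:-, EMIT:-] out:-; bubbles=2
Tick 3: [PARSE:-, VALIDATE:P2(v=12,ok=T), TRANSFORM:P1(v=0,ok=F), EMIT:-] out:-; bubbles=2
Tick 4: [PARSE:P3(v=6,ok=F), VALIDATE:-, TRANSFORM:P2(v=36,ok=T), EMIT:P1(v=0,ok=F)] out:-; bubbles=1
Tick 5: [PARSE:-, VALIDATE:P3(v=6,ok=F), TRANSFORM:-, EMIT:P2(v=36,ok=T)] out:P1(v=0); bubbles=2
Tick 6: [PARSE:-, VALIDATE:-, TRANSFORM:P3(v=0,ok=F), EMIT:-] out:P2(v=36); bubbles=3
Tick 7: [PARSE:-, VALIDATE:-, TRANSFORM:-, EMIT:P3(v=0,ok=F)] out:-; bubbles=3
Tick 8: [PARSE:-, VALIDATE:-, TRANSFORM:-, EMIT:-] out:P3(v=0); bubbles=4
Total bubble-slots: 20

Answer: 20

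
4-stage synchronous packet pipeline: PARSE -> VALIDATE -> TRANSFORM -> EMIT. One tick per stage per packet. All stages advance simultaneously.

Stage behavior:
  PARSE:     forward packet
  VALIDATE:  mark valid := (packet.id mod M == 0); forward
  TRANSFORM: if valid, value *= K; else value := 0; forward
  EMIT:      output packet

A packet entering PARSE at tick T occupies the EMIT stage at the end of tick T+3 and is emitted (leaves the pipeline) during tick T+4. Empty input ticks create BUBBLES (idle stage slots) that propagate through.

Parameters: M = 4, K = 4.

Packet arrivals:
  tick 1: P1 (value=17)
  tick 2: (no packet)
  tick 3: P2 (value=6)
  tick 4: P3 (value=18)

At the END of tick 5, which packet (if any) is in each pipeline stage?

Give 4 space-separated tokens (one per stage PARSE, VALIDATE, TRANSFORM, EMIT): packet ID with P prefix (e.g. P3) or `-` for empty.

Tick 1: [PARSE:P1(v=17,ok=F), VALIDATE:-, TRANSFORM:-, EMIT:-] out:-; in:P1
Tick 2: [PARSE:-, VALIDATE:P1(v=17,ok=F), TRANSFORM:-, EMIT:-] out:-; in:-
Tick 3: [PARSE:P2(v=6,ok=F), VALIDATE:-, TRANSFORM:P1(v=0,ok=F), EMIT:-] out:-; in:P2
Tick 4: [PARSE:P3(v=18,ok=F), VALIDATE:P2(v=6,ok=F), TRANSFORM:-, EMIT:P1(v=0,ok=F)] out:-; in:P3
Tick 5: [PARSE:-, VALIDATE:P3(v=18,ok=F), TRANSFORM:P2(v=0,ok=F), EMIT:-] out:P1(v=0); in:-
At end of tick 5: ['-', 'P3', 'P2', '-']

Answer: - P3 P2 -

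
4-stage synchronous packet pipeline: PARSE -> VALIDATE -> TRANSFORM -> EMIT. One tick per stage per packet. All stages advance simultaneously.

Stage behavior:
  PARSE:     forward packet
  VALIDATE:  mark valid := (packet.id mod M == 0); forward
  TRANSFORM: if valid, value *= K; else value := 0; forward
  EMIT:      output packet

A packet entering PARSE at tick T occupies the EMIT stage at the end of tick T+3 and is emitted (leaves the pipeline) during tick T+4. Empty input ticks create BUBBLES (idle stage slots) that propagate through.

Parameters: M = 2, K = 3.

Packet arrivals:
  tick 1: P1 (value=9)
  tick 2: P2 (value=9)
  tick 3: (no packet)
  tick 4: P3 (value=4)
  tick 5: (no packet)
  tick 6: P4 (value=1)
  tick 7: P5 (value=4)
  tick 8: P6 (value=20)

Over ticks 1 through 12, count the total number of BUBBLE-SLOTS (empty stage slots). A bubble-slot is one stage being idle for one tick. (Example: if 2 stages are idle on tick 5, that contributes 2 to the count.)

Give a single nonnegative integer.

Answer: 24

Derivation:
Tick 1: [PARSE:P1(v=9,ok=F), VALIDATE:-, TRANSFORM:-, EMIT:-] out:-; bubbles=3
Tick 2: [PARSE:P2(v=9,ok=F), VALIDATE:P1(v=9,ok=F), TRANSFORM:-, EMIT:-] out:-; bubbles=2
Tick 3: [PARSE:-, VALIDATE:P2(v=9,ok=T), TRANSFORM:P1(v=0,ok=F), EMIT:-] out:-; bubbles=2
Tick 4: [PARSE:P3(v=4,ok=F), VALIDATE:-, TRANSFORM:P2(v=27,ok=T), EMIT:P1(v=0,ok=F)] out:-; bubbles=1
Tick 5: [PARSE:-, VALIDATE:P3(v=4,ok=F), TRANSFORM:-, EMIT:P2(v=27,ok=T)] out:P1(v=0); bubbles=2
Tick 6: [PARSE:P4(v=1,ok=F), VALIDATE:-, TRANSFORM:P3(v=0,ok=F), EMIT:-] out:P2(v=27); bubbles=2
Tick 7: [PARSE:P5(v=4,ok=F), VALIDATE:P4(v=1,ok=T), TRANSFORM:-, EMIT:P3(v=0,ok=F)] out:-; bubbles=1
Tick 8: [PARSE:P6(v=20,ok=F), VALIDATE:P5(v=4,ok=F), TRANSFORM:P4(v=3,ok=T), EMIT:-] out:P3(v=0); bubbles=1
Tick 9: [PARSE:-, VALIDATE:P6(v=20,ok=T), TRANSFORM:P5(v=0,ok=F), EMIT:P4(v=3,ok=T)] out:-; bubbles=1
Tick 10: [PARSE:-, VALIDATE:-, TRANSFORM:P6(v=60,ok=T), EMIT:P5(v=0,ok=F)] out:P4(v=3); bubbles=2
Tick 11: [PARSE:-, VALIDATE:-, TRANSFORM:-, EMIT:P6(v=60,ok=T)] out:P5(v=0); bubbles=3
Tick 12: [PARSE:-, VALIDATE:-, TRANSFORM:-, EMIT:-] out:P6(v=60); bubbles=4
Total bubble-slots: 24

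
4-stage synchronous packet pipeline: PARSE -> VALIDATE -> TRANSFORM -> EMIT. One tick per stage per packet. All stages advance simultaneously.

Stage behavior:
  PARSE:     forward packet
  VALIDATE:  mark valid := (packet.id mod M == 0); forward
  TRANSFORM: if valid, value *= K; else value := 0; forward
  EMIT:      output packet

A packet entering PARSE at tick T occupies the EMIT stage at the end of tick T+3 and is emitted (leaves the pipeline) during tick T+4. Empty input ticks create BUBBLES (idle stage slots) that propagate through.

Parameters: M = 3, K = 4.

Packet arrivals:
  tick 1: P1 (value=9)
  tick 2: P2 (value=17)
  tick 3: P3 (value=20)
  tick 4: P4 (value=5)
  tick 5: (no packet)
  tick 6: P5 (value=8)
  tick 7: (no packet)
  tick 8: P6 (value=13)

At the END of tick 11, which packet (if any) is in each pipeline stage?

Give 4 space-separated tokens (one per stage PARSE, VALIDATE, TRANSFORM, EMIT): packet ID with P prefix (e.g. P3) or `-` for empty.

Answer: - - - P6

Derivation:
Tick 1: [PARSE:P1(v=9,ok=F), VALIDATE:-, TRANSFORM:-, EMIT:-] out:-; in:P1
Tick 2: [PARSE:P2(v=17,ok=F), VALIDATE:P1(v=9,ok=F), TRANSFORM:-, EMIT:-] out:-; in:P2
Tick 3: [PARSE:P3(v=20,ok=F), VALIDATE:P2(v=17,ok=F), TRANSFORM:P1(v=0,ok=F), EMIT:-] out:-; in:P3
Tick 4: [PARSE:P4(v=5,ok=F), VALIDATE:P3(v=20,ok=T), TRANSFORM:P2(v=0,ok=F), EMIT:P1(v=0,ok=F)] out:-; in:P4
Tick 5: [PARSE:-, VALIDATE:P4(v=5,ok=F), TRANSFORM:P3(v=80,ok=T), EMIT:P2(v=0,ok=F)] out:P1(v=0); in:-
Tick 6: [PARSE:P5(v=8,ok=F), VALIDATE:-, TRANSFORM:P4(v=0,ok=F), EMIT:P3(v=80,ok=T)] out:P2(v=0); in:P5
Tick 7: [PARSE:-, VALIDATE:P5(v=8,ok=F), TRANSFORM:-, EMIT:P4(v=0,ok=F)] out:P3(v=80); in:-
Tick 8: [PARSE:P6(v=13,ok=F), VALIDATE:-, TRANSFORM:P5(v=0,ok=F), EMIT:-] out:P4(v=0); in:P6
Tick 9: [PARSE:-, VALIDATE:P6(v=13,ok=T), TRANSFORM:-, EMIT:P5(v=0,ok=F)] out:-; in:-
Tick 10: [PARSE:-, VALIDATE:-, TRANSFORM:P6(v=52,ok=T), EMIT:-] out:P5(v=0); in:-
Tick 11: [PARSE:-, VALIDATE:-, TRANSFORM:-, EMIT:P6(v=52,ok=T)] out:-; in:-
At end of tick 11: ['-', '-', '-', 'P6']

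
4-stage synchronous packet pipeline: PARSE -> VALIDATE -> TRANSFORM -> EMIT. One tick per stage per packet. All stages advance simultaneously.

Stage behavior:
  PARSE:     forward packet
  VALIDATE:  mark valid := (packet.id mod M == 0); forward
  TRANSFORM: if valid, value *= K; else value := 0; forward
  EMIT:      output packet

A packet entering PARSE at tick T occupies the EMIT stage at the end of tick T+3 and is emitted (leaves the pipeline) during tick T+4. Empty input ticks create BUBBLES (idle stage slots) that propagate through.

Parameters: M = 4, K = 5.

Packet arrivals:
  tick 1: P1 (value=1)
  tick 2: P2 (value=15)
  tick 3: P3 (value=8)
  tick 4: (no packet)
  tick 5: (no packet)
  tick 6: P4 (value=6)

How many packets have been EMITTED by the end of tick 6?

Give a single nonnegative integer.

Tick 1: [PARSE:P1(v=1,ok=F), VALIDATE:-, TRANSFORM:-, EMIT:-] out:-; in:P1
Tick 2: [PARSE:P2(v=15,ok=F), VALIDATE:P1(v=1,ok=F), TRANSFORM:-, EMIT:-] out:-; in:P2
Tick 3: [PARSE:P3(v=8,ok=F), VALIDATE:P2(v=15,ok=F), TRANSFORM:P1(v=0,ok=F), EMIT:-] out:-; in:P3
Tick 4: [PARSE:-, VALIDATE:P3(v=8,ok=F), TRANSFORM:P2(v=0,ok=F), EMIT:P1(v=0,ok=F)] out:-; in:-
Tick 5: [PARSE:-, VALIDATE:-, TRANSFORM:P3(v=0,ok=F), EMIT:P2(v=0,ok=F)] out:P1(v=0); in:-
Tick 6: [PARSE:P4(v=6,ok=F), VALIDATE:-, TRANSFORM:-, EMIT:P3(v=0,ok=F)] out:P2(v=0); in:P4
Emitted by tick 6: ['P1', 'P2']

Answer: 2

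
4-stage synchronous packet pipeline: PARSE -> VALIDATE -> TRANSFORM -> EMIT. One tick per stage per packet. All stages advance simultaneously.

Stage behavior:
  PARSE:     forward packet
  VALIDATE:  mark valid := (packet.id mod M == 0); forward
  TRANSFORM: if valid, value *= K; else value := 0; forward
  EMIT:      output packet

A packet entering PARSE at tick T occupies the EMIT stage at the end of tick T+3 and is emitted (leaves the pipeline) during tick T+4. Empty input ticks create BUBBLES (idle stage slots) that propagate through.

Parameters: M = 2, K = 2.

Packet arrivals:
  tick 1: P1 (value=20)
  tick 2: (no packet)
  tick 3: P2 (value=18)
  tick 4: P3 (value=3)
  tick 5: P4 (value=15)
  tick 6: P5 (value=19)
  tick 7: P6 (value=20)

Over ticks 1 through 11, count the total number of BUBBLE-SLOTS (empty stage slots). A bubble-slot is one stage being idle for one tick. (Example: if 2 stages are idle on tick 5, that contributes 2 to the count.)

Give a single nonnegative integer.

Answer: 20

Derivation:
Tick 1: [PARSE:P1(v=20,ok=F), VALIDATE:-, TRANSFORM:-, EMIT:-] out:-; bubbles=3
Tick 2: [PARSE:-, VALIDATE:P1(v=20,ok=F), TRANSFORM:-, EMIT:-] out:-; bubbles=3
Tick 3: [PARSE:P2(v=18,ok=F), VALIDATE:-, TRANSFORM:P1(v=0,ok=F), EMIT:-] out:-; bubbles=2
Tick 4: [PARSE:P3(v=3,ok=F), VALIDATE:P2(v=18,ok=T), TRANSFORM:-, EMIT:P1(v=0,ok=F)] out:-; bubbles=1
Tick 5: [PARSE:P4(v=15,ok=F), VALIDATE:P3(v=3,ok=F), TRANSFORM:P2(v=36,ok=T), EMIT:-] out:P1(v=0); bubbles=1
Tick 6: [PARSE:P5(v=19,ok=F), VALIDATE:P4(v=15,ok=T), TRANSFORM:P3(v=0,ok=F), EMIT:P2(v=36,ok=T)] out:-; bubbles=0
Tick 7: [PARSE:P6(v=20,ok=F), VALIDATE:P5(v=19,ok=F), TRANSFORM:P4(v=30,ok=T), EMIT:P3(v=0,ok=F)] out:P2(v=36); bubbles=0
Tick 8: [PARSE:-, VALIDATE:P6(v=20,ok=T), TRANSFORM:P5(v=0,ok=F), EMIT:P4(v=30,ok=T)] out:P3(v=0); bubbles=1
Tick 9: [PARSE:-, VALIDATE:-, TRANSFORM:P6(v=40,ok=T), EMIT:P5(v=0,ok=F)] out:P4(v=30); bubbles=2
Tick 10: [PARSE:-, VALIDATE:-, TRANSFORM:-, EMIT:P6(v=40,ok=T)] out:P5(v=0); bubbles=3
Tick 11: [PARSE:-, VALIDATE:-, TRANSFORM:-, EMIT:-] out:P6(v=40); bubbles=4
Total bubble-slots: 20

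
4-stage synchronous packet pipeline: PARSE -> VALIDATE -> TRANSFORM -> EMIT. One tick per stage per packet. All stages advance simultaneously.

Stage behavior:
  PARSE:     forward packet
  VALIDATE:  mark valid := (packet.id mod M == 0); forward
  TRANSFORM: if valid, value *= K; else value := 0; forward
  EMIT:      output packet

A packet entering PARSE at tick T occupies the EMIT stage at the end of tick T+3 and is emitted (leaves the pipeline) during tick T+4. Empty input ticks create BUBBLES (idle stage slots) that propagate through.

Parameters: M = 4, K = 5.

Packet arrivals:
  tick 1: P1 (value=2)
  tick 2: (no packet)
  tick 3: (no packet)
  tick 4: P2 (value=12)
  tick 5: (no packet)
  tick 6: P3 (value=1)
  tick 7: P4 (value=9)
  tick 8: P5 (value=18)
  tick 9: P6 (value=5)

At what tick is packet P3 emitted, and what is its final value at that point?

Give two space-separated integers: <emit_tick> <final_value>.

Tick 1: [PARSE:P1(v=2,ok=F), VALIDATE:-, TRANSFORM:-, EMIT:-] out:-; in:P1
Tick 2: [PARSE:-, VALIDATE:P1(v=2,ok=F), TRANSFORM:-, EMIT:-] out:-; in:-
Tick 3: [PARSE:-, VALIDATE:-, TRANSFORM:P1(v=0,ok=F), EMIT:-] out:-; in:-
Tick 4: [PARSE:P2(v=12,ok=F), VALIDATE:-, TRANSFORM:-, EMIT:P1(v=0,ok=F)] out:-; in:P2
Tick 5: [PARSE:-, VALIDATE:P2(v=12,ok=F), TRANSFORM:-, EMIT:-] out:P1(v=0); in:-
Tick 6: [PARSE:P3(v=1,ok=F), VALIDATE:-, TRANSFORM:P2(v=0,ok=F), EMIT:-] out:-; in:P3
Tick 7: [PARSE:P4(v=9,ok=F), VALIDATE:P3(v=1,ok=F), TRANSFORM:-, EMIT:P2(v=0,ok=F)] out:-; in:P4
Tick 8: [PARSE:P5(v=18,ok=F), VALIDATE:P4(v=9,ok=T), TRANSFORM:P3(v=0,ok=F), EMIT:-] out:P2(v=0); in:P5
Tick 9: [PARSE:P6(v=5,ok=F), VALIDATE:P5(v=18,ok=F), TRANSFORM:P4(v=45,ok=T), EMIT:P3(v=0,ok=F)] out:-; in:P6
Tick 10: [PARSE:-, VALIDATE:P6(v=5,ok=F), TRANSFORM:P5(v=0,ok=F), EMIT:P4(v=45,ok=T)] out:P3(v=0); in:-
Tick 11: [PARSE:-, VALIDATE:-, TRANSFORM:P6(v=0,ok=F), EMIT:P5(v=0,ok=F)] out:P4(v=45); in:-
Tick 12: [PARSE:-, VALIDATE:-, TRANSFORM:-, EMIT:P6(v=0,ok=F)] out:P5(v=0); in:-
Tick 13: [PARSE:-, VALIDATE:-, TRANSFORM:-, EMIT:-] out:P6(v=0); in:-
P3: arrives tick 6, valid=False (id=3, id%4=3), emit tick 10, final value 0

Answer: 10 0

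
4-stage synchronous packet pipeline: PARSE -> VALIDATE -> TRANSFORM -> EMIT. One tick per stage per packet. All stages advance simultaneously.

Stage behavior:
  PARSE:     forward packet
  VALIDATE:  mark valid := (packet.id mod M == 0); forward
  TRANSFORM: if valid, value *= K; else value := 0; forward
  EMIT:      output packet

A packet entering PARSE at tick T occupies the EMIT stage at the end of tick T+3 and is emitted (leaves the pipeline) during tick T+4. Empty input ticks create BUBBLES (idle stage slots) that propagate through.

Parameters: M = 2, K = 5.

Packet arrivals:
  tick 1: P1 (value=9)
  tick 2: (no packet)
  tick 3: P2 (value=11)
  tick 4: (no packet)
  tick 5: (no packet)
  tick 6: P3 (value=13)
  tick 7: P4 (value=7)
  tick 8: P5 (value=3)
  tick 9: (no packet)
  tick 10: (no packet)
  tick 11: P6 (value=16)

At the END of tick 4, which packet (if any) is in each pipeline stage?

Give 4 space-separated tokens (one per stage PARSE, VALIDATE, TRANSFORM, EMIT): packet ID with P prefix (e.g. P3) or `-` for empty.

Tick 1: [PARSE:P1(v=9,ok=F), VALIDATE:-, TRANSFORM:-, EMIT:-] out:-; in:P1
Tick 2: [PARSE:-, VALIDATE:P1(v=9,ok=F), TRANSFORM:-, EMIT:-] out:-; in:-
Tick 3: [PARSE:P2(v=11,ok=F), VALIDATE:-, TRANSFORM:P1(v=0,ok=F), EMIT:-] out:-; in:P2
Tick 4: [PARSE:-, VALIDATE:P2(v=11,ok=T), TRANSFORM:-, EMIT:P1(v=0,ok=F)] out:-; in:-
At end of tick 4: ['-', 'P2', '-', 'P1']

Answer: - P2 - P1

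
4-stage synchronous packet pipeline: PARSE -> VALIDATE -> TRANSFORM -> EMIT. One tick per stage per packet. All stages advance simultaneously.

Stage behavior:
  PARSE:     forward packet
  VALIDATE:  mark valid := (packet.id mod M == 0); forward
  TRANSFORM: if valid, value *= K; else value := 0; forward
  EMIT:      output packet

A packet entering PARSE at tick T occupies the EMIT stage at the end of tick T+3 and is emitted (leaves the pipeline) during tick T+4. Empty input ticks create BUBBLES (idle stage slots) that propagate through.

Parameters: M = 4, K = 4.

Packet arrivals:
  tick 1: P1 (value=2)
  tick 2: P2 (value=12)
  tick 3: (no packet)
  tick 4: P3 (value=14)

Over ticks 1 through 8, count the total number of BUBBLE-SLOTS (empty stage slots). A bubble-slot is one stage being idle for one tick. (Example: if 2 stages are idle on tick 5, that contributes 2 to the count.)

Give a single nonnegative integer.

Answer: 20

Derivation:
Tick 1: [PARSE:P1(v=2,ok=F), VALIDATE:-, TRANSFORM:-, EMIT:-] out:-; bubbles=3
Tick 2: [PARSE:P2(v=12,ok=F), VALIDATE:P1(v=2,ok=F), TRANSFORM:-, EMIT:-] out:-; bubbles=2
Tick 3: [PARSE:-, VALIDATE:P2(v=12,ok=F), TRANSFORM:P1(v=0,ok=F), EMIT:-] out:-; bubbles=2
Tick 4: [PARSE:P3(v=14,ok=F), VALIDATE:-, TRANSFORM:P2(v=0,ok=F), EMIT:P1(v=0,ok=F)] out:-; bubbles=1
Tick 5: [PARSE:-, VALIDATE:P3(v=14,ok=F), TRANSFORM:-, EMIT:P2(v=0,ok=F)] out:P1(v=0); bubbles=2
Tick 6: [PARSE:-, VALIDATE:-, TRANSFORM:P3(v=0,ok=F), EMIT:-] out:P2(v=0); bubbles=3
Tick 7: [PARSE:-, VALIDATE:-, TRANSFORM:-, EMIT:P3(v=0,ok=F)] out:-; bubbles=3
Tick 8: [PARSE:-, VALIDATE:-, TRANSFORM:-, EMIT:-] out:P3(v=0); bubbles=4
Total bubble-slots: 20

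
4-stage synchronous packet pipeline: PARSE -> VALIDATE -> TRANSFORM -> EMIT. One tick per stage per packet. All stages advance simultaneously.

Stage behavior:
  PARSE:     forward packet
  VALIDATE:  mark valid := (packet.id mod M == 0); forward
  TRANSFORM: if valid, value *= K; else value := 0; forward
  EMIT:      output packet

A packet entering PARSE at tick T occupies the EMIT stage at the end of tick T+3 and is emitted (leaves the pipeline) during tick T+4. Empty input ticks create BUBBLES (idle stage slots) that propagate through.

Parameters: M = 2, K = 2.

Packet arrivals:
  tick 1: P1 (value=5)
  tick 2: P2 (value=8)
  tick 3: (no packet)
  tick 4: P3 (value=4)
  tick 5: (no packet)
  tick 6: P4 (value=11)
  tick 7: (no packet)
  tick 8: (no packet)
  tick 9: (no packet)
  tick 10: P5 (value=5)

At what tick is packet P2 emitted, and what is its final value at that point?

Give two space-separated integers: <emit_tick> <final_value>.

Tick 1: [PARSE:P1(v=5,ok=F), VALIDATE:-, TRANSFORM:-, EMIT:-] out:-; in:P1
Tick 2: [PARSE:P2(v=8,ok=F), VALIDATE:P1(v=5,ok=F), TRANSFORM:-, EMIT:-] out:-; in:P2
Tick 3: [PARSE:-, VALIDATE:P2(v=8,ok=T), TRANSFORM:P1(v=0,ok=F), EMIT:-] out:-; in:-
Tick 4: [PARSE:P3(v=4,ok=F), VALIDATE:-, TRANSFORM:P2(v=16,ok=T), EMIT:P1(v=0,ok=F)] out:-; in:P3
Tick 5: [PARSE:-, VALIDATE:P3(v=4,ok=F), TRANSFORM:-, EMIT:P2(v=16,ok=T)] out:P1(v=0); in:-
Tick 6: [PARSE:P4(v=11,ok=F), VALIDATE:-, TRANSFORM:P3(v=0,ok=F), EMIT:-] out:P2(v=16); in:P4
Tick 7: [PARSE:-, VALIDATE:P4(v=11,ok=T), TRANSFORM:-, EMIT:P3(v=0,ok=F)] out:-; in:-
Tick 8: [PARSE:-, VALIDATE:-, TRANSFORM:P4(v=22,ok=T), EMIT:-] out:P3(v=0); in:-
Tick 9: [PARSE:-, VALIDATE:-, TRANSFORM:-, EMIT:P4(v=22,ok=T)] out:-; in:-
Tick 10: [PARSE:P5(v=5,ok=F), VALIDATE:-, TRANSFORM:-, EMIT:-] out:P4(v=22); in:P5
Tick 11: [PARSE:-, VALIDATE:P5(v=5,ok=F), TRANSFORM:-, EMIT:-] out:-; in:-
Tick 12: [PARSE:-, VALIDATE:-, TRANSFORM:P5(v=0,ok=F), EMIT:-] out:-; in:-
Tick 13: [PARSE:-, VALIDATE:-, TRANSFORM:-, EMIT:P5(v=0,ok=F)] out:-; in:-
Tick 14: [PARSE:-, VALIDATE:-, TRANSFORM:-, EMIT:-] out:P5(v=0); in:-
P2: arrives tick 2, valid=True (id=2, id%2=0), emit tick 6, final value 16

Answer: 6 16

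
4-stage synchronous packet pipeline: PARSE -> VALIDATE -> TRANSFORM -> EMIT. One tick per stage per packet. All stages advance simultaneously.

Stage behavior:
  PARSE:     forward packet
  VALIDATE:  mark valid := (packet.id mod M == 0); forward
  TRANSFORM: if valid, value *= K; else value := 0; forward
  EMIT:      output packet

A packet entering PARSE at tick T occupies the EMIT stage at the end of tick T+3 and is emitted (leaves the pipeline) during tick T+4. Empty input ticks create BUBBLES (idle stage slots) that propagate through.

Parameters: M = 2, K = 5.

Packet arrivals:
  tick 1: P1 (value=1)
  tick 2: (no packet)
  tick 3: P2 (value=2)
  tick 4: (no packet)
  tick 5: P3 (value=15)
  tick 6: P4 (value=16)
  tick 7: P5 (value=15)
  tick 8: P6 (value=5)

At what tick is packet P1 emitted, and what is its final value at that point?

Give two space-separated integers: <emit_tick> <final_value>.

Answer: 5 0

Derivation:
Tick 1: [PARSE:P1(v=1,ok=F), VALIDATE:-, TRANSFORM:-, EMIT:-] out:-; in:P1
Tick 2: [PARSE:-, VALIDATE:P1(v=1,ok=F), TRANSFORM:-, EMIT:-] out:-; in:-
Tick 3: [PARSE:P2(v=2,ok=F), VALIDATE:-, TRANSFORM:P1(v=0,ok=F), EMIT:-] out:-; in:P2
Tick 4: [PARSE:-, VALIDATE:P2(v=2,ok=T), TRANSFORM:-, EMIT:P1(v=0,ok=F)] out:-; in:-
Tick 5: [PARSE:P3(v=15,ok=F), VALIDATE:-, TRANSFORM:P2(v=10,ok=T), EMIT:-] out:P1(v=0); in:P3
Tick 6: [PARSE:P4(v=16,ok=F), VALIDATE:P3(v=15,ok=F), TRANSFORM:-, EMIT:P2(v=10,ok=T)] out:-; in:P4
Tick 7: [PARSE:P5(v=15,ok=F), VALIDATE:P4(v=16,ok=T), TRANSFORM:P3(v=0,ok=F), EMIT:-] out:P2(v=10); in:P5
Tick 8: [PARSE:P6(v=5,ok=F), VALIDATE:P5(v=15,ok=F), TRANSFORM:P4(v=80,ok=T), EMIT:P3(v=0,ok=F)] out:-; in:P6
Tick 9: [PARSE:-, VALIDATE:P6(v=5,ok=T), TRANSFORM:P5(v=0,ok=F), EMIT:P4(v=80,ok=T)] out:P3(v=0); in:-
Tick 10: [PARSE:-, VALIDATE:-, TRANSFORM:P6(v=25,ok=T), EMIT:P5(v=0,ok=F)] out:P4(v=80); in:-
Tick 11: [PARSE:-, VALIDATE:-, TRANSFORM:-, EMIT:P6(v=25,ok=T)] out:P5(v=0); in:-
Tick 12: [PARSE:-, VALIDATE:-, TRANSFORM:-, EMIT:-] out:P6(v=25); in:-
P1: arrives tick 1, valid=False (id=1, id%2=1), emit tick 5, final value 0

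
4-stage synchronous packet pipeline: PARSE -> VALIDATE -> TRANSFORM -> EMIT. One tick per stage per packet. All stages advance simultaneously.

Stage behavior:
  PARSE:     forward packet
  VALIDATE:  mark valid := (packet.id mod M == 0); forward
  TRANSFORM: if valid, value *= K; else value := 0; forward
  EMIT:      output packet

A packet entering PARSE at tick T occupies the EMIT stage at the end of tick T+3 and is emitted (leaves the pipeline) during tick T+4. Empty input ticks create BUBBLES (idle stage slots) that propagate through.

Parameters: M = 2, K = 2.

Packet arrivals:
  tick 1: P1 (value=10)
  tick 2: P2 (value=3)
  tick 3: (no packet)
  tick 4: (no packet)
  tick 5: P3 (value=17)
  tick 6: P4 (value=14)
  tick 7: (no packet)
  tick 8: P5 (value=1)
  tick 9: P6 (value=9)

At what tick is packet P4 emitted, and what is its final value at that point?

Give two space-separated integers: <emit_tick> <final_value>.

Answer: 10 28

Derivation:
Tick 1: [PARSE:P1(v=10,ok=F), VALIDATE:-, TRANSFORM:-, EMIT:-] out:-; in:P1
Tick 2: [PARSE:P2(v=3,ok=F), VALIDATE:P1(v=10,ok=F), TRANSFORM:-, EMIT:-] out:-; in:P2
Tick 3: [PARSE:-, VALIDATE:P2(v=3,ok=T), TRANSFORM:P1(v=0,ok=F), EMIT:-] out:-; in:-
Tick 4: [PARSE:-, VALIDATE:-, TRANSFORM:P2(v=6,ok=T), EMIT:P1(v=0,ok=F)] out:-; in:-
Tick 5: [PARSE:P3(v=17,ok=F), VALIDATE:-, TRANSFORM:-, EMIT:P2(v=6,ok=T)] out:P1(v=0); in:P3
Tick 6: [PARSE:P4(v=14,ok=F), VALIDATE:P3(v=17,ok=F), TRANSFORM:-, EMIT:-] out:P2(v=6); in:P4
Tick 7: [PARSE:-, VALIDATE:P4(v=14,ok=T), TRANSFORM:P3(v=0,ok=F), EMIT:-] out:-; in:-
Tick 8: [PARSE:P5(v=1,ok=F), VALIDATE:-, TRANSFORM:P4(v=28,ok=T), EMIT:P3(v=0,ok=F)] out:-; in:P5
Tick 9: [PARSE:P6(v=9,ok=F), VALIDATE:P5(v=1,ok=F), TRANSFORM:-, EMIT:P4(v=28,ok=T)] out:P3(v=0); in:P6
Tick 10: [PARSE:-, VALIDATE:P6(v=9,ok=T), TRANSFORM:P5(v=0,ok=F), EMIT:-] out:P4(v=28); in:-
Tick 11: [PARSE:-, VALIDATE:-, TRANSFORM:P6(v=18,ok=T), EMIT:P5(v=0,ok=F)] out:-; in:-
Tick 12: [PARSE:-, VALIDATE:-, TRANSFORM:-, EMIT:P6(v=18,ok=T)] out:P5(v=0); in:-
Tick 13: [PARSE:-, VALIDATE:-, TRANSFORM:-, EMIT:-] out:P6(v=18); in:-
P4: arrives tick 6, valid=True (id=4, id%2=0), emit tick 10, final value 28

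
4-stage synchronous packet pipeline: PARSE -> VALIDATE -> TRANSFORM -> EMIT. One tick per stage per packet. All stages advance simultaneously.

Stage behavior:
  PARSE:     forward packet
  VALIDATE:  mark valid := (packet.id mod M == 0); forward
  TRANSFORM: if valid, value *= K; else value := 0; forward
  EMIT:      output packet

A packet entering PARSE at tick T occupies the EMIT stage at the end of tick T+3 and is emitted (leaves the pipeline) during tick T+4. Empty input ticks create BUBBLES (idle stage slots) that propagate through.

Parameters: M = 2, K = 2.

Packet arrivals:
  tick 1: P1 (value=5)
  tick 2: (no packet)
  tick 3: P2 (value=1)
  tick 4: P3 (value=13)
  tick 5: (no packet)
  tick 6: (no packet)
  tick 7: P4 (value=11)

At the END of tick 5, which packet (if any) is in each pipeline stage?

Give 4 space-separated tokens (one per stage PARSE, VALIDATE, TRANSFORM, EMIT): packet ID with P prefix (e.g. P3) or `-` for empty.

Tick 1: [PARSE:P1(v=5,ok=F), VALIDATE:-, TRANSFORM:-, EMIT:-] out:-; in:P1
Tick 2: [PARSE:-, VALIDATE:P1(v=5,ok=F), TRANSFORM:-, EMIT:-] out:-; in:-
Tick 3: [PARSE:P2(v=1,ok=F), VALIDATE:-, TRANSFORM:P1(v=0,ok=F), EMIT:-] out:-; in:P2
Tick 4: [PARSE:P3(v=13,ok=F), VALIDATE:P2(v=1,ok=T), TRANSFORM:-, EMIT:P1(v=0,ok=F)] out:-; in:P3
Tick 5: [PARSE:-, VALIDATE:P3(v=13,ok=F), TRANSFORM:P2(v=2,ok=T), EMIT:-] out:P1(v=0); in:-
At end of tick 5: ['-', 'P3', 'P2', '-']

Answer: - P3 P2 -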